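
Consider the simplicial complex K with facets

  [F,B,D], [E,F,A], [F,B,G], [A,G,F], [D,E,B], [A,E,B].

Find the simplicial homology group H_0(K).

H_0 ≅ Z.

K has 6 vertices, 12 edges, 6 triangles.
rank ∂_0 = 0, rank ∂_1 = 5 ⇒ b_0 = 6 − 0 − 5 = 1; all invariant factors of ∂_1 are 1 so no torsion. So H_0 = Z.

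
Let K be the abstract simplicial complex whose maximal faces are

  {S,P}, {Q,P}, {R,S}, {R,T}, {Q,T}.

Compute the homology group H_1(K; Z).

H_1 = Z.

Order the vertices as P < Q < R < S < T. Listing each simplex with vertices in this order, K has dimension 1 with simplices:

  0-simplices (5): P, Q, R, S, T
  1-simplices (5): PQ, PS, QT, RS, RT

so the chain groups are C_0 ≅ Z^5, C_1 ≅ Z^5.

Boundary ∂_1: C_1 → C_0 sends each edge [p,q] (with p < q) to q − p. For instance
  ∂QT = T − Q.
As a 5×5 matrix over Z this has rank 4, with invariant factors (1,1,1,1).

Computing H_k = (kernel of ∂_k) / (image of ∂_{k+1}):

  H_1: rank ker ∂_1 − rank ∂_2 = (5 − 4) − 0 = 1, and there is no ∂_2, so H_1 = Z.

(K is a triangulation of the circle S^1.)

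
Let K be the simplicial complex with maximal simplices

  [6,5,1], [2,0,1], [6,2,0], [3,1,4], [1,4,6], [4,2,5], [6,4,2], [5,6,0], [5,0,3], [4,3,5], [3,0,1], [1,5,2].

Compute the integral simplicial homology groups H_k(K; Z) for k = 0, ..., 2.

H_0 ≅ Z,  H_1 ≅ Z/2,  H_2 = 0.

We work with the vertex ordering 0 < 1 < 2 < 3 < 4 < 5 < 6. The simplices of K, each written with vertices in increasing order, are:

  0-simplices (7): [0], [1], [2], [3], [4], [5], [6]
  1-simplices (18): [0,1], [0,2], [0,3], [0,5], [0,6], [1,2], [1,3], [1,4], [1,5], [1,6], [2,4], [2,5], [2,6], [3,4], [3,5], [4,5], [4,6], [5,6]
  2-simplices (12): [0,1,2], [0,1,3], [0,2,6], [0,3,5], [0,5,6], [1,2,5], [1,3,4], [1,4,6], [1,5,6], [2,4,5], [2,4,6], [3,4,5]

Hence C_0 ≅ Z^7, C_1 ≅ Z^18, C_2 ≅ Z^12.

Boundary ∂_1: C_1 → C_0 maps an edge to its endpoints' difference, ∂[p,q] = q − p. For instance
  ∂[1,2] = [2] − [1].
The 7×18 boundary matrix has rank 6 and Smith normal form diag(1,1,1,1,1,1).

Boundary ∂_2: C_2 → C_1 acts by ∂[p,q,r] = [q,r] − [p,r] + [p,q]. For instance
  ∂[1,5,6] = [5,6] − [1,6] + [1,5],
  ∂[0,1,3] = [1,3] − [0,3] + [0,1].
As a 18×12 matrix over Z this has rank 12, with invariant factors (1,1,1,1,1,1,1,1,1,1,1,2).

Now H_k = ker ∂_k / im ∂_{k+1}, so:

  H_0: rank C_0 − rank ∂_1 = 7 − 6 = 1, and the invariant factors of ∂_1 are all 1, so H_0 ≅ Z.
  H_1: rank ker ∂_1 − rank ∂_2 = (18 − 6) − 12 = 0, and ∂_2 has invariant factor 2 > 1, so H_1 ≅ Z/2.
  H_2: rank ker ∂_2 − rank ∂_3 = (12 − 12) − 0 = 0, and there is no ∂_3, so H_2 ≅ 0.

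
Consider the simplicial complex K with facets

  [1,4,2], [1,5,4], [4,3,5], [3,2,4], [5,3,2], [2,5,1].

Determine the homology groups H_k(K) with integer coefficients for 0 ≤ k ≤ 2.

H_0 = Z,  H_1 = 0,  H_2 = Z.

Order the vertices as 1 < 2 < 3 < 4 < 5. Listing each simplex with vertices in this order, K has dimension 2 with simplices:

  0-simplices (5): [1], [2], [3], [4], [5]
  1-simplices (9): [1,2], [1,4], [1,5], [2,3], [2,4], [2,5], [3,4], [3,5], [4,5]
  2-simplices (6): [1,2,4], [1,2,5], [1,4,5], [2,3,4], [2,3,5], [3,4,5]

so the chain groups are C_0 ≅ Z^5, C_1 ≅ Z^9, C_2 ≅ Z^6.

The boundary map ∂_1: C_1 → C_0 sends each edge [p,q] (with p < q) to q − p. For instance
  ∂[1,2] = [2] − [1].
This gives a 5×9 integer matrix of rank 4; reducing to Smith normal form yields diagonal entries (1,1,1,1).

The boundary map ∂_2: C_2 → C_1 sends each 2-simplex [p,q,r] to [q,r] − [p,r] + [p,q]. For instance
  ∂[1,2,5] = [2,5] − [1,5] + [1,2],
  ∂[1,4,5] = [4,5] − [1,5] + [1,4].
As a 9×6 matrix over Z this has rank 5, with invariant factors (1,1,1,1,1).

Computing H_k = (kernel of ∂_k) / (image of ∂_{k+1}):

  H_0: rank C_0 − rank ∂_1 = 5 − 4 = 1, and the invariant factors of ∂_1 are all 1, so H_0 = Z.
  H_1: rank ker ∂_1 − rank ∂_2 = (9 − 4) − 5 = 0, and the invariant factors of ∂_2 are all 1, so H_1 = 0.
  H_2: rank ker ∂_2 − rank ∂_3 = (6 − 5) − 0 = 1, and there is no ∂_3, so H_2 = Z.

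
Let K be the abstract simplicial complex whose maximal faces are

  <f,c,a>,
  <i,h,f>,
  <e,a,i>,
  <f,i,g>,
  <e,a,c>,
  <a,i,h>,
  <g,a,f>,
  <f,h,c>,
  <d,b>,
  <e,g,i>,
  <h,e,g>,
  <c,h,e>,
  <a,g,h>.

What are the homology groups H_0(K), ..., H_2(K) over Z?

H_0 ≅ Z^2,  H_1 ≅ Z/2Z,  H_2 = 0.

Fix the vertex order a < b < c < d < e < f < g < h < i and write every simplex with vertices in increasing order. Then dim K = 2 and the simplices of K are:

  0-simplices (9): a, b, c, d, e, f, g, h, i
  1-simplices (19): ac, ae, af, ag, ah, ai, bd, ce, cf, ch, eg, eh, ei, fg, fh, fi, gh, gi, hi
  2-simplices (12): ace, acf, aei, afg, agh, ahi, ceh, cfh, egh, egi, fgi, fhi

giving chain groups C_0 ≅ Z^9, C_1 ≅ Z^19, C_2 ≅ Z^12.

Boundary ∂_1: C_1 → C_0 sends each edge [p,q] (with p < q) to q − p. For instance
  ∂fg = g − f.
As a 9×19 matrix over Z this has rank 7, with invariant factors (1,1,1,1,1,1,1).

The boundary map ∂_2: C_2 → C_1 maps a triangle to the signed sum of its edges. For instance
  ∂fhi = hi − fi + fh,
  ∂ace = ce − ae + ac.
This gives a 19×12 integer matrix of rank 12; reducing to Smith normal form yields diagonal entries (1,1,1,1,1,1,1,1,1,1,1,2).

Reading off H_k = ker ∂_k / im ∂_{k+1}:

  H_0: rank C_0 − rank ∂_1 = 9 − 7 = 2, and the invariant factors of ∂_1 are all 1, so H_0 ≅ Z^2.
  H_1: rank ker ∂_1 − rank ∂_2 = (19 − 7) − 12 = 0, and ∂_2 has invariant factor 2 > 1, so H_1 ≅ Z/2Z.
  H_2: rank ker ∂_2 − rank ∂_3 = (12 − 12) − 0 = 0, and there is no ∂_3, so H_2 ≅ 0.

As a check, the Euler characteristic is 9 − 19 + 12 = 2, which agrees with 2 − 0 + 0 = 2.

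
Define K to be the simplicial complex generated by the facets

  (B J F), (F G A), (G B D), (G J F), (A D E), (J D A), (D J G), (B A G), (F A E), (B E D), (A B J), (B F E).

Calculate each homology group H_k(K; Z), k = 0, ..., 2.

H_0 ≅ Z,  H_1 ≅ Z/2,  H_2 = 0.

Fix the vertex order A < B < D < E < F < G < J and write every simplex with vertices in increasing order. Then dim K = 2 and the simplices of K are:

  0-simplices (7): A, B, D, E, F, G, J
  1-simplices (18): AB, AD, AE, AF, AG, AJ, BD, BE, BF, BG, BJ, DE, DG, DJ, EF, FG, FJ, GJ
  2-simplices (12): ABG, ABJ, ADE, ADJ, AEF, AFG, BDE, BDG, BEF, BFJ, DGJ, FGJ

giving chain groups C_0 ≅ Z^7, C_1 ≅ Z^18, C_2 ≅ Z^12.

∂_1: C_1 → C_0 is given by ∂[p,q] = [q] − [p]. For instance
  ∂AB = B − A.
As a 7×18 matrix over Z this has rank 6, with invariant factors (1,1,1,1,1,1).

Boundary ∂_2: C_2 → C_1 sends each 2-simplex [p,q,r] to [q,r] − [p,r] + [p,q]. For instance
  ∂ADJ = DJ − AJ + AD,
  ∂BEF = EF − BF + BE.
This gives a 18×12 integer matrix of rank 12; reducing to Smith normal form yields diagonal entries (1,1,1,1,1,1,1,1,1,1,1,2).

Computing H_k = (kernel of ∂_k) / (image of ∂_{k+1}):

  H_0: rank C_0 − rank ∂_1 = 7 − 6 = 1, and the invariant factors of ∂_1 are all 1, so H_0 = Z.
  H_1: rank ker ∂_1 − rank ∂_2 = (18 − 6) − 12 = 0, and ∂_2 has invariant factor 2 > 1, so H_1 = Z/2.
  H_2: rank ker ∂_2 − rank ∂_3 = (12 − 12) − 0 = 0, and there is no ∂_3, so H_2 = 0.

As a check, the Euler characteristic is 7 − 18 + 12 = 1, which agrees with 1 − 0 + 0 = 1.
(K is a triangulation of the real projective plane RP^2.)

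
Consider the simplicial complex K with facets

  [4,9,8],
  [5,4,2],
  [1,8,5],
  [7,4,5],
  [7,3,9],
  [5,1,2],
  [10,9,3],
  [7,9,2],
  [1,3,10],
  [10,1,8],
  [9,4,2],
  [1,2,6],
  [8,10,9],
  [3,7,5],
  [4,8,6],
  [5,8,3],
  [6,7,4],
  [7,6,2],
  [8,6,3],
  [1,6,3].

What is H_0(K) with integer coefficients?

Take the total order 1 < 2 < 3 < 4 < 5 < 6 < 7 < 8 < 9 < 10 on the vertex set. Then K (dimension 2) consists of the simplices:

  0-simplices (10): [1], [2], [3], [4], [5], [6], [7], [8], [9], [10]
  1-simplices (30): (30 of them)
  2-simplices (20): (20 of them)

Hence C_0 ≅ Z^10, C_1 ≅ Z^30, C_2 ≅ Z^20.

Boundary ∂_1: C_1 → C_0 maps an edge to its endpoints' difference, ∂[p,q] = q − p. For instance
  ∂[7,9] = [9] − [7].
The resulting 10×30 matrix has rank 9, and its Smith normal form has invariant factors (1,1,1,1,1,1,1,1,1).

∂_2: C_2 → C_1 maps a triangle to the signed sum of its edges. For instance
  ∂[3,6,8] = [6,8] − [3,8] + [3,6],
  ∂[4,5,7] = [5,7] − [4,7] + [4,5].
This gives a 30×20 integer matrix of rank 20; reducing to Smith normal form yields diagonal entries (1,1,1,1,1,1,1,1,1,1,1,1,1,1,1,1,1,1,1,2).

Computing H_k = (kernel of ∂_k) / (image of ∂_{k+1}):

  H_0: rank C_0 − rank ∂_1 = 10 − 9 = 1, and the invariant factors of ∂_1 are all 1, so H_0 = Z.

H_0 ≅ Z.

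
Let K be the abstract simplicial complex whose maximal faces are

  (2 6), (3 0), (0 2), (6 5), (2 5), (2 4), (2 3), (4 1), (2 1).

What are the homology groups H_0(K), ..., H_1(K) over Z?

Fix the vertex order 0 < 1 < 2 < 3 < 4 < 5 < 6 and write every simplex with vertices in increasing order. Then dim K = 1 and the simplices of K are:

  0-simplices (7): [0], [1], [2], [3], [4], [5], [6]
  1-simplices (9): [0,2], [0,3], [1,2], [1,4], [2,3], [2,4], [2,5], [2,6], [5,6]

giving chain groups C_0 ≅ Z^7, C_1 ≅ Z^9.

Boundary ∂_1: C_1 → C_0 maps an edge to its endpoints' difference, ∂[p,q] = q − p. For instance
  ∂[0,3] = [3] − [0].
As a 7×9 matrix over Z this has rank 6, with invariant factors (1,1,1,1,1,1).

Computing H_k = (kernel of ∂_k) / (image of ∂_{k+1}):

  H_0: rank C_0 − rank ∂_1 = 7 − 6 = 1, and the invariant factors of ∂_1 are all 1, so H_0 ≅ Z.
  H_1: rank ker ∂_1 − rank ∂_2 = (9 − 6) − 0 = 3, and there is no ∂_2, so H_1 ≅ Z^3.

H_0 = Z,  H_1 = Z^3.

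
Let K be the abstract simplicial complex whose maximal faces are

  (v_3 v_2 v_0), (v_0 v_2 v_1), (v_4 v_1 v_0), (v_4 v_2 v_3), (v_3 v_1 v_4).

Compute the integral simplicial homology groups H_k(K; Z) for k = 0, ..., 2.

Fix the vertex order v_0 < v_1 < v_2 < v_3 < v_4 and write every simplex with vertices in increasing order. Then dim K = 2 and the simplices of K are:

  0-simplices (5): [v_0], [v_1], [v_2], [v_3], [v_4]
  1-simplices (10): [v_0,v_1], [v_0,v_2], [v_0,v_3], [v_0,v_4], [v_1,v_2], [v_1,v_3], [v_1,v_4], [v_2,v_3], [v_2,v_4], [v_3,v_4]
  2-simplices (5): [v_0,v_1,v_2], [v_0,v_1,v_4], [v_0,v_2,v_3], [v_1,v_3,v_4], [v_2,v_3,v_4]

Hence C_0 ≅ Z^5, C_1 ≅ Z^10, C_2 ≅ Z^5.

∂_1: C_1 → C_0 sends each edge [p,q] (with p < q) to q − p. For instance
  ∂[v_1,v_2] = [v_2] − [v_1].
As a 5×10 matrix over Z this has rank 4, with invariant factors (1,1,1,1).

∂_2: C_2 → C_1 maps a triangle to the signed sum of its edges. For instance
  ∂[v_0,v_1,v_4] = [v_1,v_4] − [v_0,v_4] + [v_0,v_1],
  ∂[v_1,v_3,v_4] = [v_3,v_4] − [v_1,v_4] + [v_1,v_3].
The 10×5 boundary matrix has rank 5 and Smith normal form diag(1,1,1,1,1).

Now H_k = ker ∂_k / im ∂_{k+1}, so:

  H_0: rank C_0 − rank ∂_1 = 5 − 4 = 1, and the invariant factors of ∂_1 are all 1, so H_0 = Z.
  H_1: rank ker ∂_1 − rank ∂_2 = (10 − 4) − 5 = 1, and the invariant factors of ∂_2 are all 1, so H_1 = Z.
  H_2: rank ker ∂_2 − rank ∂_3 = (5 − 5) − 0 = 0, and there is no ∂_3, so H_2 = 0.

H_0 = Z,  H_1 = Z,  H_2 = 0.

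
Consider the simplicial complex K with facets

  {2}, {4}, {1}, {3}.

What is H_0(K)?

H_0 ≅ Z^4.

We work with the vertex ordering 1 < 2 < 3 < 4. The simplices of K, each written with vertices in increasing order, are:

  0-simplices (4): [1], [2], [3], [4]

Hence C_0 ≅ Z^4.

Reading off H_k = ker ∂_k / im ∂_{k+1}:

  H_0: rank C_0 − rank ∂_1 = 4 − 0 = 4, and there is no ∂_1, so H_0 = Z^4.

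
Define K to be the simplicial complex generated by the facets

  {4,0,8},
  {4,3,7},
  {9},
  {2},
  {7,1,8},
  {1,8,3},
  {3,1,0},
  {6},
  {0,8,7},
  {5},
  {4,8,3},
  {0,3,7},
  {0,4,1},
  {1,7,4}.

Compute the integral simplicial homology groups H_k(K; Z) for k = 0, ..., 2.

H_0 ≅ Z^5,  H_1 ≅ Z_2,  H_2 = 0.

We work with the vertex ordering 0 < 1 < 2 < 3 < 4 < 5 < 6 < 7 < 8 < 9. The simplices of K, each written with vertices in increasing order, are:

  0-simplices (10): [0], [1], [2], [3], [4], [5], [6], [7], [8], [9]
  1-simplices (15): [0,1], [0,3], [0,4], [0,7], [0,8], [1,3], [1,4], [1,7], [1,8], [3,4], [3,7], [3,8], [4,7], [4,8], [7,8]
  2-simplices (10): [0,1,3], [0,1,4], [0,3,7], [0,4,8], [0,7,8], [1,3,8], [1,4,7], [1,7,8], [3,4,7], [3,4,8]

giving chain groups C_0 ≅ Z^10, C_1 ≅ Z^15, C_2 ≅ Z^10.

The boundary map ∂_1: C_1 → C_0 maps an edge to its endpoints' difference, ∂[p,q] = q − p. For instance
  ∂[0,7] = [7] − [0].
As a 10×15 matrix over Z this has rank 5, with invariant factors (1,1,1,1,1).

Boundary ∂_2: C_2 → C_1 acts by ∂[p,q,r] = [q,r] − [p,r] + [p,q]. For instance
  ∂[0,4,8] = [4,8] − [0,8] + [0,4],
  ∂[1,7,8] = [7,8] − [1,8] + [1,7].
The 15×10 boundary matrix has rank 10 and Smith normal form diag(1,1,1,1,1,1,1,1,1,2).

Now H_k = ker ∂_k / im ∂_{k+1}, so:

  H_0: rank C_0 − rank ∂_1 = 10 − 5 = 5, and the invariant factors of ∂_1 are all 1, so H_0 = Z^5.
  H_1: rank ker ∂_1 − rank ∂_2 = (15 − 5) − 10 = 0, and ∂_2 has invariant factor 2 > 1, so H_1 = Z_2.
  H_2: rank ker ∂_2 − rank ∂_3 = (10 − 10) − 0 = 0, and there is no ∂_3, so H_2 = 0.

As a check, the Euler characteristic is 10 − 15 + 10 = 5, which agrees with 5 − 0 + 0 = 5.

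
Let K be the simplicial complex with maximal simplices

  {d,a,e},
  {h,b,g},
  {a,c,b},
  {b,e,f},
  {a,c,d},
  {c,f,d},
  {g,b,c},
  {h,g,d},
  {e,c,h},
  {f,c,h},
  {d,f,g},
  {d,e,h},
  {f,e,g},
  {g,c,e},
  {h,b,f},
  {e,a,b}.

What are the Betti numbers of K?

b_0 = 1, b_1 = 2, b_2 = 1.

Fix the vertex order a < b < c < d < e < f < g < h and write every simplex with vertices in increasing order. Then dim K = 2 and the simplices of K are:

  0-simplices (8): a, b, c, d, e, f, g, h
  1-simplices (24): ab, ac, ad, ae, bc, be, bf, bg, bh, cd, ce, cf, cg, ch, de, df, dg, dh, ef, eg, eh, fg, fh, gh
  2-simplices (16): abc, abe, acd, ade, bcg, bef, bfh, bgh, cdf, ceg, ceh, cfh, deh, dfg, dgh, efg

Hence C_0 ≅ Z^8, C_1 ≅ Z^24, C_2 ≅ Z^16.

Boundary ∂_1: C_1 → C_0 sends each edge [p,q] (with p < q) to q − p. For instance
  ∂eg = g − e.
This gives a 8×24 integer matrix of rank 7; reducing to Smith normal form yields diagonal entries (1,1,1,1,1,1,1).

Boundary ∂_2: C_2 → C_1 maps a triangle to the signed sum of its edges. For instance
  ∂ceg = eg − cg + ce,
  ∂abe = be − ae + ab.
The 24×16 boundary matrix has rank 15 and Smith normal form diag(1,1,1,1,1,1,1,1,1,1,1,1,1,1,1).

Reading off H_k = ker ∂_k / im ∂_{k+1}:

  H_0: rank C_0 − rank ∂_1 = 8 − 7 = 1, and the invariant factors of ∂_1 are all 1, so H_0 = Z.
  H_1: rank ker ∂_1 − rank ∂_2 = (24 − 7) − 15 = 2, and the invariant factors of ∂_2 are all 1, so H_1 = Z^2.
  H_2: rank ker ∂_2 − rank ∂_3 = (16 − 15) − 0 = 1, and there is no ∂_3, so H_2 = Z.

As a check, the Euler characteristic is 8 − 24 + 16 = 0, which agrees with 1 − 2 + 1 = 0.

Hence the Betti numbers are b_0 = 1, b_1 = 2, b_2 = 1.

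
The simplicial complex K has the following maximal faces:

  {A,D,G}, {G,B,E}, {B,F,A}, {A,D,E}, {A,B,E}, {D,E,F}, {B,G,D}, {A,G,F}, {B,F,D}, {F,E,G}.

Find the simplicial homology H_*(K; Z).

Order the vertices as A < B < D < E < F < G. Listing each simplex with vertices in this order, K has dimension 2 with simplices:

  0-simplices (6): A, B, D, E, F, G
  1-simplices (15): AB, AD, AE, AF, AG, BD, BE, BF, BG, DE, DF, DG, EF, EG, FG
  2-simplices (10): ABE, ABF, ADE, ADG, AFG, BDF, BDG, BEG, DEF, EFG

Hence C_0 ≅ Z^6, C_1 ≅ Z^15, C_2 ≅ Z^10.

Boundary ∂_1: C_1 → C_0 maps an edge to its endpoints' difference, ∂[p,q] = q − p.
The 6×15 boundary matrix has rank 5 and Smith normal form diag(1,1,1,1,1).

The boundary map ∂_2: C_2 → C_1 maps a triangle to the signed sum of its edges. For instance
  ∂ADG = DG − AG + AD,
  ∂AFG = FG − AG + AF.
The resulting 15×10 matrix has rank 10, and its Smith normal form has invariant factors (1,1,1,1,1,1,1,1,1,2).

Computing H_k = (kernel of ∂_k) / (image of ∂_{k+1}):

  H_0: rank C_0 − rank ∂_1 = 6 − 5 = 1, and the invariant factors of ∂_1 are all 1, so H_0 = Z.
  H_1: rank ker ∂_1 − rank ∂_2 = (15 − 5) − 10 = 0, and ∂_2 has invariant factor 2 > 1, so H_1 = Z/2.
  H_2: rank ker ∂_2 − rank ∂_3 = (10 − 10) − 0 = 0, and there is no ∂_3, so H_2 = 0.

H_0 ≅ Z,  H_1 ≅ Z/2,  H_2 = 0.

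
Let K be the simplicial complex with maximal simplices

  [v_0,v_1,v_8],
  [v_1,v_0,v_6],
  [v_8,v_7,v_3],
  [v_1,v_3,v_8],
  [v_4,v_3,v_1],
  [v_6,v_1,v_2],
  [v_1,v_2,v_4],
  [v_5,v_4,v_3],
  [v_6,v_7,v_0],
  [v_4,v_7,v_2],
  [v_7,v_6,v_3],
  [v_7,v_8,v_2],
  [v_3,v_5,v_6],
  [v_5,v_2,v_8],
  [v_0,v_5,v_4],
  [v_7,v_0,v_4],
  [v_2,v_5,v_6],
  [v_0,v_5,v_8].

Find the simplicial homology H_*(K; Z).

H_0 = Z,  H_1 = Z^2,  H_2 = Z.

K has 9 vertices, 27 edges, 18 triangles.
rank ∂_0 = 0, rank ∂_1 = 8 ⇒ b_0 = 9 − 0 − 8 = 1; all invariant factors of ∂_1 are 1 so no torsion. So H_0 = Z.
rank ∂_1 = 8, rank ∂_2 = 17 ⇒ b_1 = 27 − 8 − 17 = 2; all invariant factors of ∂_2 are 1 so no torsion. So H_1 = Z^2.
rank ∂_2 = 17, rank ∂_3 = 0 ⇒ b_2 = 18 − 17 − 0 = 1. So H_2 = Z.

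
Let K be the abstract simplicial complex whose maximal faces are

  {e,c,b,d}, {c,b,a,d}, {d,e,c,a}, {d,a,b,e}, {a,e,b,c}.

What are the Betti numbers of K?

We work with the vertex ordering a < b < c < d < e. The simplices of K, each written with vertices in increasing order, are:

  0-simplices (5): a, b, c, d, e
  1-simplices (10): ab, ac, ad, ae, bc, bd, be, cd, ce, de
  2-simplices (10): abc, abd, abe, acd, ace, ade, bcd, bce, bde, cde
  3-simplices (5): abcd, abce, abde, acde, bcde

so the chain groups are C_0 ≅ Z^5, C_1 ≅ Z^10, C_2 ≅ Z^10, C_3 ≅ Z^5.

∂_1: C_1 → C_0 maps an edge to its endpoints' difference, ∂[p,q] = q − p. For instance
  ∂ce = e − c.
This gives a 5×10 integer matrix of rank 4; reducing to Smith normal form yields diagonal entries (1,1,1,1).

Boundary ∂_2: C_2 → C_1 acts by ∂[p,q,r] = [q,r] − [p,r] + [p,q]. For instance
  ∂abc = bc − ac + ab,
  ∂cde = de − ce + cd.
The 10×10 boundary matrix has rank 6 and Smith normal form diag(1,1,1,1,1,1).

∂_3: C_3 → C_2 sends each 3-simplex σ to the alternating sum Σ_i (−1)^i (σ with its i-th vertex removed). For instance
  ∂bcde = cde − bde + bce − bcd,
  ∂acde = cde − ade + ace − acd.
This gives a 10×5 integer matrix of rank 4; reducing to Smith normal form yields diagonal entries (1,1,1,1).

From H_k ≅ ker(∂_k) / im(∂_{k+1}) we obtain:

  H_0: rank C_0 − rank ∂_1 = 5 − 4 = 1, and the invariant factors of ∂_1 are all 1, so H_0 ≅ Z.
  H_1: rank ker ∂_1 − rank ∂_2 = (10 − 4) − 6 = 0, and the invariant factors of ∂_2 are all 1, so H_1 ≅ 0.
  H_2: rank ker ∂_2 − rank ∂_3 = (10 − 6) − 4 = 0, and the invariant factors of ∂_3 are all 1, so H_2 ≅ 0.
  H_3: rank ker ∂_3 − rank ∂_4 = (5 − 4) − 0 = 1, and there is no ∂_4, so H_3 ≅ Z.

Hence the Betti numbers are b_0 = 1, b_1 = 0, b_2 = 0, b_3 = 1.

b_0 = 1, b_1 = 0, b_2 = 0, b_3 = 1.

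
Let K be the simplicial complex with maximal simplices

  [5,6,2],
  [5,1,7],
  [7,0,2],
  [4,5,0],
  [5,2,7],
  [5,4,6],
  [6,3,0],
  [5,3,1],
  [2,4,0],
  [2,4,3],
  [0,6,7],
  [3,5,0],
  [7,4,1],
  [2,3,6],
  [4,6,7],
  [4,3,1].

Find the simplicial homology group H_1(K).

H_1 = Z^2.

We work with the vertex ordering 0 < 1 < 2 < 3 < 4 < 5 < 6 < 7. The simplices of K, each written with vertices in increasing order, are:

  0-simplices (8): [0], [1], [2], [3], [4], [5], [6], [7]
  1-simplices (24): (24 of them)
  2-simplices (16): [0,2,4], [0,2,7], [0,3,5], [0,3,6], [0,4,5], [0,6,7], [1,3,4], [1,3,5], [1,4,7], [1,5,7], [2,3,4], [2,3,6], [2,5,6], [2,5,7], [4,5,6], [4,6,7]

so the chain groups are C_0 ≅ Z^8, C_1 ≅ Z^24, C_2 ≅ Z^16.

∂_1: C_1 → C_0 sends each edge [p,q] (with p < q) to q − p. For instance
  ∂[2,4] = [4] − [2].
This gives a 8×24 integer matrix of rank 7; reducing to Smith normal form yields diagonal entries (1,1,1,1,1,1,1).

The boundary map ∂_2: C_2 → C_1 sends each 2-simplex [p,q,r] to [q,r] − [p,r] + [p,q]. For instance
  ∂[1,3,4] = [3,4] − [1,4] + [1,3],
  ∂[1,3,5] = [3,5] − [1,5] + [1,3].
This gives a 24×16 integer matrix of rank 15; reducing to Smith normal form yields diagonal entries (1,1,1,1,1,1,1,1,1,1,1,1,1,1,1).

Now H_k = ker ∂_k / im ∂_{k+1}, so:

  H_1: rank ker ∂_1 − rank ∂_2 = (24 − 7) − 15 = 2, and the invariant factors of ∂_2 are all 1, so H_1 ≅ Z^2.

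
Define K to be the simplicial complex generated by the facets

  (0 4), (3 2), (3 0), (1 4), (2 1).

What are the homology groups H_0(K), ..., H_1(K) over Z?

Take the total order 0 < 1 < 2 < 3 < 4 on the vertex set. Then K (dimension 1) consists of the simplices:

  0-simplices (5): [0], [1], [2], [3], [4]
  1-simplices (5): [0,3], [0,4], [1,2], [1,4], [2,3]

so the chain groups are C_0 ≅ Z^5, C_1 ≅ Z^5.

The boundary map ∂_1: C_1 → C_0 sends each edge [p,q] (with p < q) to q − p. For instance
  ∂[1,2] = [2] − [1].
The resulting 5×5 matrix has rank 4, and its Smith normal form has invariant factors (1,1,1,1).

Reading off H_k = ker ∂_k / im ∂_{k+1}:

  H_0: rank C_0 − rank ∂_1 = 5 − 4 = 1, and the invariant factors of ∂_1 are all 1, so H_0 = Z.
  H_1: rank ker ∂_1 − rank ∂_2 = (5 − 4) − 0 = 1, and there is no ∂_2, so H_1 = Z.

As a check, the Euler characteristic is 5 − 5 = 0, which agrees with 1 − 1 = 0.

H_0 = Z,  H_1 = Z.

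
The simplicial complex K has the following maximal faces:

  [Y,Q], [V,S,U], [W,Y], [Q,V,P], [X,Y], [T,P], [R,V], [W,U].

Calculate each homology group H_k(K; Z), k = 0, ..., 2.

Take the total order P < Q < R < S < T < U < V < W < X < Y on the vertex set. Then K (dimension 2) consists of the simplices:

  0-simplices (10): P, Q, R, S, T, U, V, W, X, Y
  1-simplices (12): PQ, PT, PV, QV, QY, RV, SU, SV, UV, UW, WY, XY
  2-simplices (2): PQV, SUV

so the chain groups are C_0 ≅ Z^10, C_1 ≅ Z^12, C_2 ≅ Z^2.

The boundary map ∂_1: C_1 → C_0 sends each edge [p,q] (with p < q) to q − p.
The 10×12 boundary matrix has rank 9 and Smith normal form diag(1,1,1,1,1,1,1,1,1).

∂_2: C_2 → C_1 sends each 2-simplex [p,q,r] to [q,r] − [p,r] + [p,q]. For instance
  ∂PQV = QV − PV + PQ,
  ∂SUV = UV − SV + SU.
As a 12×2 matrix over Z this has rank 2, with invariant factors (1,1).

Reading off H_k = ker ∂_k / im ∂_{k+1}:

  H_0: rank C_0 − rank ∂_1 = 10 − 9 = 1, and the invariant factors of ∂_1 are all 1, so H_0 = Z.
  H_1: rank ker ∂_1 − rank ∂_2 = (12 − 9) − 2 = 1, and the invariant factors of ∂_2 are all 1, so H_1 = Z.
  H_2: rank ker ∂_2 − rank ∂_3 = (2 − 2) − 0 = 0, and there is no ∂_3, so H_2 = 0.

H_0 ≅ Z,  H_1 ≅ Z,  H_2 = 0.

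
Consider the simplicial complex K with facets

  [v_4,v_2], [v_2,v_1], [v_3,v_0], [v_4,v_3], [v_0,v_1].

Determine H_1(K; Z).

H_1 ≅ Z.

Order the vertices as v_0 < v_1 < v_2 < v_3 < v_4. Listing each simplex with vertices in this order, K has dimension 1 with simplices:

  0-simplices (5): [v_0], [v_1], [v_2], [v_3], [v_4]
  1-simplices (5): [v_0,v_1], [v_0,v_3], [v_1,v_2], [v_2,v_4], [v_3,v_4]

Hence C_0 ≅ Z^5, C_1 ≅ Z^5.

∂_1: C_1 → C_0 sends each edge [p,q] (with p < q) to q − p. For instance
  ∂[v_1,v_2] = [v_2] − [v_1].
This gives a 5×5 integer matrix of rank 4; reducing to Smith normal form yields diagonal entries (1,1,1,1).

Computing H_k = (kernel of ∂_k) / (image of ∂_{k+1}):

  H_1: rank ker ∂_1 − rank ∂_2 = (5 − 4) − 0 = 1, and there is no ∂_2, so H_1 = Z.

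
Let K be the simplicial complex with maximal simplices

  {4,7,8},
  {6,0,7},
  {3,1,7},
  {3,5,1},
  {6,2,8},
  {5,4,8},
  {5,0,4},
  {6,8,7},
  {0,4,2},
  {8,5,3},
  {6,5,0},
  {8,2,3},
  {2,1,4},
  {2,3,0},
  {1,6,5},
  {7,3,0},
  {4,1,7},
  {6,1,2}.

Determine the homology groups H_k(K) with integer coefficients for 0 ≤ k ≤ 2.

Fix the vertex order 0 < 1 < 2 < 3 < 4 < 5 < 6 < 7 < 8 and write every simplex with vertices in increasing order. Then dim K = 2 and the simplices of K are:

  0-simplices (9): [0], [1], [2], [3], [4], [5], [6], [7], [8]
  1-simplices (27): (27 of them)
  2-simplices (18): [0,2,3], [0,2,4], [0,3,7], [0,4,5], [0,5,6], [0,6,7], [1,2,4], [1,2,6], [1,3,5], [1,3,7], [1,4,7], [1,5,6], [2,3,8], [2,6,8], [3,5,8], [4,5,8], [4,7,8], [6,7,8]

Hence C_0 ≅ Z^9, C_1 ≅ Z^27, C_2 ≅ Z^18.

The boundary map ∂_1: C_1 → C_0 sends each edge [p,q] (with p < q) to q − p. For instance
  ∂[2,4] = [4] − [2].
This gives a 9×27 integer matrix of rank 8; reducing to Smith normal form yields diagonal entries (1,1,1,1,1,1,1,1).

∂_2: C_2 → C_1 acts by ∂[p,q,r] = [q,r] − [p,r] + [p,q]. For instance
  ∂[4,7,8] = [7,8] − [4,8] + [4,7],
  ∂[2,3,8] = [3,8] − [2,8] + [2,3].
The 27×18 boundary matrix has rank 17 and Smith normal form diag(1,1,1,1,1,1,1,1,1,1,1,1,1,1,1,1,1).

Computing H_k = (kernel of ∂_k) / (image of ∂_{k+1}):

  H_0: rank C_0 − rank ∂_1 = 9 − 8 = 1, and the invariant factors of ∂_1 are all 1, so H_0 = Z.
  H_1: rank ker ∂_1 − rank ∂_2 = (27 − 8) − 17 = 2, and the invariant factors of ∂_2 are all 1, so H_1 = Z^2.
  H_2: rank ker ∂_2 − rank ∂_3 = (18 − 17) − 0 = 1, and there is no ∂_3, so H_2 = Z.

H_0 = Z,  H_1 = Z^2,  H_2 = Z.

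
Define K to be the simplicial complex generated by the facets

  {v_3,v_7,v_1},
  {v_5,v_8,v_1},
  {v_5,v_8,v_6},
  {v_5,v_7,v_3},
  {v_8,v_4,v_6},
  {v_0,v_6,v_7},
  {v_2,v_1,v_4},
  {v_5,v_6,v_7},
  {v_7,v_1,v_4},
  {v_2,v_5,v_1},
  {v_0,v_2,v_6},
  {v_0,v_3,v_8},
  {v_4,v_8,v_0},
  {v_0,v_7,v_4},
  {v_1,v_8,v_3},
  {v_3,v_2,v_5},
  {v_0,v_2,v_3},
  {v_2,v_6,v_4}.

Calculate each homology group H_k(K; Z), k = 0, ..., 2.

We work with the vertex ordering v_0 < v_1 < v_2 < v_3 < v_4 < v_5 < v_6 < v_7 < v_8. The simplices of K, each written with vertices in increasing order, are:

  0-simplices (9): [v_0], [v_1], [v_2], [v_3], [v_4], [v_5], [v_6], [v_7], [v_8]
  1-simplices (27): (27 of them)
  2-simplices (18): (18 of them)

so the chain groups are C_0 ≅ Z^9, C_1 ≅ Z^27, C_2 ≅ Z^18.

The boundary map ∂_1: C_1 → C_0 is given by ∂[p,q] = [q] − [p].
The resulting 9×27 matrix has rank 8, and its Smith normal form has invariant factors (1,1,1,1,1,1,1,1).

∂_2: C_2 → C_1 acts by ∂[p,q,r] = [q,r] − [p,r] + [p,q]. For instance
  ∂[v_0,v_2,v_3] = [v_2,v_3] − [v_0,v_3] + [v_0,v_2],
  ∂[v_5,v_6,v_8] = [v_6,v_8] − [v_5,v_8] + [v_5,v_6].
The resulting 27×18 matrix has rank 18, and its Smith normal form has invariant factors (1,1,1,1,1,1,1,1,1,1,1,1,1,1,1,1,1,2).

Reading off H_k = ker ∂_k / im ∂_{k+1}:

  H_0: rank C_0 − rank ∂_1 = 9 − 8 = 1, and the invariant factors of ∂_1 are all 1, so H_0 ≅ Z.
  H_1: rank ker ∂_1 − rank ∂_2 = (27 − 8) − 18 = 1, and ∂_2 has invariant factor 2 > 1, so H_1 ≅ Z ⊕ Z/2Z.
  H_2: rank ker ∂_2 − rank ∂_3 = (18 − 18) − 0 = 0, and there is no ∂_3, so H_2 ≅ 0.

H_0 ≅ Z,  H_1 ≅ Z ⊕ Z/2Z,  H_2 = 0.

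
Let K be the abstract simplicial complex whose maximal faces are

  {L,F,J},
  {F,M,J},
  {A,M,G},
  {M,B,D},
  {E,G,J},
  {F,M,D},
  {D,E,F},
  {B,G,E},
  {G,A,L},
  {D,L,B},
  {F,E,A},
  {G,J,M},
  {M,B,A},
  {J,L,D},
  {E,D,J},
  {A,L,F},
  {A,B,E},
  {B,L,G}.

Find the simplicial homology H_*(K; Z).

H_0 ≅ Z,  H_1 ≅ Z ⊕ Z_2,  H_2 = 0.

Take the total order A < B < D < E < F < G < J < L < M on the vertex set. Then K (dimension 2) consists of the simplices:

  0-simplices (9): A, B, D, E, F, G, J, L, M
  1-simplices (27): AB, AE, AF, AG, AL, AM, BD, BE, BG, BL, BM, DE, DF, DJ, DL, DM, EF, EG, EJ, FJ, FL, FM, GJ, GL, GM, JL, JM
  2-simplices (18): ABE, ABM, AEF, AFL, AGL, AGM, BDL, BDM, BEG, BGL, DEF, DEJ, DFM, DJL, EGJ, FJL, FJM, GJM

Hence C_0 ≅ Z^9, C_1 ≅ Z^27, C_2 ≅ Z^18.

∂_1: C_1 → C_0 sends each edge [p,q] (with p < q) to q − p. For instance
  ∂DE = E − D.
The resulting 9×27 matrix has rank 8, and its Smith normal form has invariant factors (1,1,1,1,1,1,1,1).

∂_2: C_2 → C_1 maps a triangle to the signed sum of its edges. For instance
  ∂EGJ = GJ − EJ + EG,
  ∂BGL = GL − BL + BG.
The resulting 27×18 matrix has rank 18, and its Smith normal form has invariant factors (1,1,1,1,1,1,1,1,1,1,1,1,1,1,1,1,1,2).

Now H_k = ker ∂_k / im ∂_{k+1}, so:

  H_0: rank C_0 − rank ∂_1 = 9 − 8 = 1, and the invariant factors of ∂_1 are all 1, so H_0 = Z.
  H_1: rank ker ∂_1 − rank ∂_2 = (27 − 8) − 18 = 1, and ∂_2 has invariant factor 2 > 1, so H_1 = Z ⊕ Z_2.
  H_2: rank ker ∂_2 − rank ∂_3 = (18 − 18) − 0 = 0, and there is no ∂_3, so H_2 = 0.

As a check, the Euler characteristic is 9 − 27 + 18 = 0, which agrees with 1 − 1 + 0 = 0.
(K is a triangulation of the Klein bottle.)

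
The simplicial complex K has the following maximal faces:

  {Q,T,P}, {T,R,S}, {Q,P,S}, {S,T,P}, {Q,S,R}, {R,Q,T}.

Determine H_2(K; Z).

K has 5 vertices, 9 edges, 6 triangles.
rank ∂_2 = 5, rank ∂_3 = 0 ⇒ b_2 = 6 − 5 − 0 = 1. So H_2 ≅ Z.

H_2 = Z.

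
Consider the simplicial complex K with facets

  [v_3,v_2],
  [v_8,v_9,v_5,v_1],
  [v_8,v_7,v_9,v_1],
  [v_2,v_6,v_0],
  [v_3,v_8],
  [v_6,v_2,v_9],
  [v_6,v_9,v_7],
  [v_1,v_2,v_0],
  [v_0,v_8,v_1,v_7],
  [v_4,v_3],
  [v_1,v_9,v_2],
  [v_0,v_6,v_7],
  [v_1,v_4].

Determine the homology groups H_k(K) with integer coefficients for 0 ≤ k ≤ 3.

We work with the vertex ordering v_0 < v_1 < v_2 < v_3 < v_4 < v_5 < v_6 < v_7 < v_8 < v_9. The simplices of K, each written with vertices in increasing order, are:

  0-simplices (10): [v_0], [v_1], [v_2], [v_3], [v_4], [v_5], [v_6], [v_7], [v_8], [v_9]
  1-simplices (23): (23 of them)
  2-simplices (16): (16 of them)
  3-simplices (3): [v_0,v_1,v_7,v_8], [v_1,v_5,v_8,v_9], [v_1,v_7,v_8,v_9]

Hence C_0 ≅ Z^10, C_1 ≅ Z^23, C_2 ≅ Z^16, C_3 ≅ Z^3.

The boundary map ∂_1: C_1 → C_0 is given by ∂[p,q] = [q] − [p]. For instance
  ∂[v_0,v_7] = [v_7] − [v_0].
As a 10×23 matrix over Z this has rank 9, with invariant factors (1,1,1,1,1,1,1,1,1).

Boundary ∂_2: C_2 → C_1 maps a triangle to the signed sum of its edges. For instance
  ∂[v_1,v_2,v_9] = [v_2,v_9] − [v_1,v_9] + [v_1,v_2],
  ∂[v_1,v_7,v_8] = [v_7,v_8] − [v_1,v_8] + [v_1,v_7].
As a 23×16 matrix over Z this has rank 12, with invariant factors (1,1,1,1,1,1,1,1,1,1,1,1).

The boundary map ∂_3: C_3 → C_2 sends each 3-simplex σ to the alternating sum Σ_i (−1)^i (σ with its i-th vertex removed). For instance
  ∂[v_1,v_7,v_8,v_9] = [v_7,v_8,v_9] − [v_1,v_8,v_9] + [v_1,v_7,v_9] − [v_1,v_7,v_8],
  ∂[v_1,v_5,v_8,v_9] = [v_5,v_8,v_9] − [v_1,v_8,v_9] + [v_1,v_5,v_9] − [v_1,v_5,v_8].
This gives a 16×3 integer matrix of rank 3; reducing to Smith normal form yields diagonal entries (1,1,1).

Now H_k = ker ∂_k / im ∂_{k+1}, so:

  H_0: rank C_0 − rank ∂_1 = 10 − 9 = 1, and the invariant factors of ∂_1 are all 1, so H_0 = Z.
  H_1: rank ker ∂_1 − rank ∂_2 = (23 − 9) − 12 = 2, and the invariant factors of ∂_2 are all 1, so H_1 = Z^2.
  H_2: rank ker ∂_2 − rank ∂_3 = (16 − 12) − 3 = 1, and the invariant factors of ∂_3 are all 1, so H_2 = Z.
  H_3: rank ker ∂_3 − rank ∂_4 = (3 − 3) − 0 = 0, and there is no ∂_4, so H_3 = 0.

H_0 ≅ Z,  H_1 ≅ Z^2,  H_2 ≅ Z,  H_3 = 0.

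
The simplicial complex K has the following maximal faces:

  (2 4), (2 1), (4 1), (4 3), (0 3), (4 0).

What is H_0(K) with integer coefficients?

H_0 = Z.

Order the vertices as 0 < 1 < 2 < 3 < 4. Listing each simplex with vertices in this order, K has dimension 1 with simplices:

  0-simplices (5): [0], [1], [2], [3], [4]
  1-simplices (6): [0,3], [0,4], [1,2], [1,4], [2,4], [3,4]

so the chain groups are C_0 ≅ Z^5, C_1 ≅ Z^6.

The boundary map ∂_1: C_1 → C_0 is given by ∂[p,q] = [q] − [p]. For instance
  ∂[0,4] = [4] − [0].
The 5×6 boundary matrix has rank 4 and Smith normal form diag(1,1,1,1).

Now H_k = ker ∂_k / im ∂_{k+1}, so:

  H_0: rank C_0 − rank ∂_1 = 5 − 4 = 1, and the invariant factors of ∂_1 are all 1, so H_0 ≅ Z.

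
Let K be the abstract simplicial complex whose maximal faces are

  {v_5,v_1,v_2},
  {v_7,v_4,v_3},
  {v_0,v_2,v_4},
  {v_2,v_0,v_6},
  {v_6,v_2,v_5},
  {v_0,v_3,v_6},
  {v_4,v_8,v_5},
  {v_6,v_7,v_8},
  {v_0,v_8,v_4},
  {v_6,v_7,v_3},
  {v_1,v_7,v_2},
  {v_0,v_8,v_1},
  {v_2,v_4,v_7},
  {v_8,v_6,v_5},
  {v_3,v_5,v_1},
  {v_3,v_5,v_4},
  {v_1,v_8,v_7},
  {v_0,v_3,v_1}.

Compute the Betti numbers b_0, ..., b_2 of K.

b_0 = 1, b_1 = 2, b_2 = 1.

Order the vertices as v_0 < v_1 < v_2 < v_3 < v_4 < v_5 < v_6 < v_7 < v_8. Listing each simplex with vertices in this order, K has dimension 2 with simplices:

  0-simplices (9): [v_0], [v_1], [v_2], [v_3], [v_4], [v_5], [v_6], [v_7], [v_8]
  1-simplices (27): (27 of them)
  2-simplices (18): (18 of them)

Hence C_0 ≅ Z^9, C_1 ≅ Z^27, C_2 ≅ Z^18.

The boundary map ∂_1: C_1 → C_0 is given by ∂[p,q] = [q] − [p]. For instance
  ∂[v_0,v_2] = [v_2] − [v_0].
As a 9×27 matrix over Z this has rank 8, with invariant factors (1,1,1,1,1,1,1,1).

The boundary map ∂_2: C_2 → C_1 acts by ∂[p,q,r] = [q,r] − [p,r] + [p,q]. For instance
  ∂[v_6,v_7,v_8] = [v_7,v_8] − [v_6,v_8] + [v_6,v_7],
  ∂[v_1,v_3,v_5] = [v_3,v_5] − [v_1,v_5] + [v_1,v_3].
The resulting 27×18 matrix has rank 17, and its Smith normal form has invariant factors (1,1,1,1,1,1,1,1,1,1,1,1,1,1,1,1,1).

Computing H_k = (kernel of ∂_k) / (image of ∂_{k+1}):

  H_0: rank C_0 − rank ∂_1 = 9 − 8 = 1, and the invariant factors of ∂_1 are all 1, so H_0 ≅ Z.
  H_1: rank ker ∂_1 − rank ∂_2 = (27 − 8) − 17 = 2, and the invariant factors of ∂_2 are all 1, so H_1 ≅ Z^2.
  H_2: rank ker ∂_2 − rank ∂_3 = (18 − 17) − 0 = 1, and there is no ∂_3, so H_2 ≅ Z.

As a check, the Euler characteristic is 9 − 27 + 18 = 0, which agrees with 1 − 2 + 1 = 0.
(K is a triangulation of the torus T^2.)

Hence the Betti numbers are b_0 = 1, b_1 = 2, b_2 = 1.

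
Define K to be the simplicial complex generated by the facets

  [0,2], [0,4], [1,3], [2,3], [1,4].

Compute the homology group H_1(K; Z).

Take the total order 0 < 1 < 2 < 3 < 4 on the vertex set. Then K (dimension 1) consists of the simplices:

  0-simplices (5): [0], [1], [2], [3], [4]
  1-simplices (5): [0,2], [0,4], [1,3], [1,4], [2,3]

giving chain groups C_0 ≅ Z^5, C_1 ≅ Z^5.

∂_1: C_1 → C_0 maps an edge to its endpoints' difference, ∂[p,q] = q − p.
The resulting 5×5 matrix has rank 4, and its Smith normal form has invariant factors (1,1,1,1).

Reading off H_k = ker ∂_k / im ∂_{k+1}:

  H_1: rank ker ∂_1 − rank ∂_2 = (5 − 4) − 0 = 1, and there is no ∂_2, so H_1 ≅ Z.

H_1 = Z.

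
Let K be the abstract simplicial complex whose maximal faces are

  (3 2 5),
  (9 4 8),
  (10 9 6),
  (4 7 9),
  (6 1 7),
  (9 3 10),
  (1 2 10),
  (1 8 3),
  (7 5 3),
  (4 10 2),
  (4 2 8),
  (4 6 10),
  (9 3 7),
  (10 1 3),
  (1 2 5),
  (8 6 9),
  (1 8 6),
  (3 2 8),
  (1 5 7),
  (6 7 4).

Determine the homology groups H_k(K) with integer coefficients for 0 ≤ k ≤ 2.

H_0 = Z,  H_1 = Z × Z/2,  H_2 = 0.

K has 10 vertices, 30 edges, 20 triangles.
rank ∂_0 = 0, rank ∂_1 = 9 ⇒ b_0 = 10 − 0 − 9 = 1; all invariant factors of ∂_1 are 1 so no torsion. So H_0 = Z.
rank ∂_1 = 9, rank ∂_2 = 20 ⇒ b_1 = 30 − 9 − 20 = 1; ∂_2 has invariant factor(s) [2] giving torsion. So H_1 = Z × Z/2.
rank ∂_2 = 20, rank ∂_3 = 0 ⇒ b_2 = 20 − 20 − 0 = 0. So H_2 = 0.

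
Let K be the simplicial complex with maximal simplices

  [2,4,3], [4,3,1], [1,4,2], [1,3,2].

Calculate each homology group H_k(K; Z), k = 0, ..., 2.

H_0 ≅ Z,  H_1 = 0,  H_2 ≅ Z.

Fix the vertex order 1 < 2 < 3 < 4 and write every simplex with vertices in increasing order. Then dim K = 2 and the simplices of K are:

  0-simplices (4): [1], [2], [3], [4]
  1-simplices (6): [1,2], [1,3], [1,4], [2,3], [2,4], [3,4]
  2-simplices (4): [1,2,3], [1,2,4], [1,3,4], [2,3,4]

giving chain groups C_0 ≅ Z^4, C_1 ≅ Z^6, C_2 ≅ Z^4.

The boundary map ∂_1: C_1 → C_0 is given by ∂[p,q] = [q] − [p]. For instance
  ∂[1,3] = [3] − [1].
The resulting 4×6 matrix has rank 3, and its Smith normal form has invariant factors (1,1,1).

∂_2: C_2 → C_1 maps a triangle to the signed sum of its edges. For instance
  ∂[1,2,3] = [2,3] − [1,3] + [1,2],
  ∂[1,2,4] = [2,4] − [1,4] + [1,2].
The resulting 6×4 matrix has rank 3, and its Smith normal form has invariant factors (1,1,1).

Now H_k = ker ∂_k / im ∂_{k+1}, so:

  H_0: rank C_0 − rank ∂_1 = 4 − 3 = 1, and the invariant factors of ∂_1 are all 1, so H_0 = Z.
  H_1: rank ker ∂_1 − rank ∂_2 = (6 − 3) − 3 = 0, and the invariant factors of ∂_2 are all 1, so H_1 = 0.
  H_2: rank ker ∂_2 − rank ∂_3 = (4 − 3) − 0 = 1, and there is no ∂_3, so H_2 = Z.

As a check, the Euler characteristic is 4 − 6 + 4 = 2, which agrees with 1 − 0 + 1 = 2.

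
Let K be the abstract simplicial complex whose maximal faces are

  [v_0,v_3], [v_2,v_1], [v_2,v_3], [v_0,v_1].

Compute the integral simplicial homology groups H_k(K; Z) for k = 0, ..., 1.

H_0 ≅ Z,  H_1 ≅ Z.

Take the total order v_0 < v_1 < v_2 < v_3 on the vertex set. Then K (dimension 1) consists of the simplices:

  0-simplices (4): [v_0], [v_1], [v_2], [v_3]
  1-simplices (4): [v_0,v_1], [v_0,v_3], [v_1,v_2], [v_2,v_3]

giving chain groups C_0 ≅ Z^4, C_1 ≅ Z^4.

The boundary map ∂_1: C_1 → C_0 sends each edge [p,q] (with p < q) to q − p. For instance
  ∂[v_1,v_2] = [v_2] − [v_1].
The resulting 4×4 matrix has rank 3, and its Smith normal form has invariant factors (1,1,1).

From H_k ≅ ker(∂_k) / im(∂_{k+1}) we obtain:

  H_0: rank C_0 − rank ∂_1 = 4 − 3 = 1, and the invariant factors of ∂_1 are all 1, so H_0 = Z.
  H_1: rank ker ∂_1 − rank ∂_2 = (4 − 3) − 0 = 1, and there is no ∂_2, so H_1 = Z.

As a check, the Euler characteristic is 4 − 4 = 0, which agrees with 1 − 1 = 0.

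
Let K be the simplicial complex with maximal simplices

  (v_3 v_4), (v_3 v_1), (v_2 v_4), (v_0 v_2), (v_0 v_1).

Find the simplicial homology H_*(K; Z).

H_0 ≅ Z,  H_1 ≅ Z.

Take the total order v_0 < v_1 < v_2 < v_3 < v_4 on the vertex set. Then K (dimension 1) consists of the simplices:

  0-simplices (5): [v_0], [v_1], [v_2], [v_3], [v_4]
  1-simplices (5): [v_0,v_1], [v_0,v_2], [v_1,v_3], [v_2,v_4], [v_3,v_4]

giving chain groups C_0 ≅ Z^5, C_1 ≅ Z^5.

The boundary map ∂_1: C_1 → C_0 sends each edge [p,q] (with p < q) to q − p. For instance
  ∂[v_1,v_3] = [v_3] − [v_1].
The 5×5 boundary matrix has rank 4 and Smith normal form diag(1,1,1,1).

Reading off H_k = ker ∂_k / im ∂_{k+1}:

  H_0: rank C_0 − rank ∂_1 = 5 − 4 = 1, and the invariant factors of ∂_1 are all 1, so H_0 = Z.
  H_1: rank ker ∂_1 − rank ∂_2 = (5 − 4) − 0 = 1, and there is no ∂_2, so H_1 = Z.

(K is a triangulation of the circle S^1.)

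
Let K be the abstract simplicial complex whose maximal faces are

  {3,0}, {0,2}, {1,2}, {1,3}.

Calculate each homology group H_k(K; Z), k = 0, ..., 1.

H_0 = Z,  H_1 = Z.

We work with the vertex ordering 0 < 1 < 2 < 3. The simplices of K, each written with vertices in increasing order, are:

  0-simplices (4): [0], [1], [2], [3]
  1-simplices (4): [0,2], [0,3], [1,2], [1,3]

Hence C_0 ≅ Z^4, C_1 ≅ Z^4.

∂_1: C_1 → C_0 maps an edge to its endpoints' difference, ∂[p,q] = q − p.
The resulting 4×4 matrix has rank 3, and its Smith normal form has invariant factors (1,1,1).

Computing H_k = (kernel of ∂_k) / (image of ∂_{k+1}):

  H_0: rank C_0 − rank ∂_1 = 4 − 3 = 1, and the invariant factors of ∂_1 are all 1, so H_0 = Z.
  H_1: rank ker ∂_1 − rank ∂_2 = (4 − 3) − 0 = 1, and there is no ∂_2, so H_1 = Z.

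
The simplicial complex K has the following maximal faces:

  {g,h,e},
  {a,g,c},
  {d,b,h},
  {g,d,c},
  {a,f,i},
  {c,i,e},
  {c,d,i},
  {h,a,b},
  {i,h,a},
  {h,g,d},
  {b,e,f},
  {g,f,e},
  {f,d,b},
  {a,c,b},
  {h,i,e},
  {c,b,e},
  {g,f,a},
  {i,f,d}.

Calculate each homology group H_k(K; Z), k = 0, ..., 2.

Take the total order a < b < c < d < e < f < g < h < i on the vertex set. Then K (dimension 2) consists of the simplices:

  0-simplices (9): a, b, c, d, e, f, g, h, i
  1-simplices (27): ab, ac, af, ag, ah, ai, bc, bd, be, bf, bh, cd, ce, cg, ci, df, dg, dh, di, ef, eg, eh, ei, fg, fi, gh, hi
  2-simplices (18): abc, abh, acg, afg, afi, ahi, bce, bdf, bdh, bef, cdg, cdi, cei, dfi, dgh, efg, egh, ehi

giving chain groups C_0 ≅ Z^9, C_1 ≅ Z^27, C_2 ≅ Z^18.

∂_1: C_1 → C_0 is given by ∂[p,q] = [q] − [p]. For instance
  ∂cd = d − c.
The resulting 9×27 matrix has rank 8, and its Smith normal form has invariant factors (1,1,1,1,1,1,1,1).

Boundary ∂_2: C_2 → C_1 sends each 2-simplex [p,q,r] to [q,r] − [p,r] + [p,q]. For instance
  ∂dgh = gh − dh + dg,
  ∂bdh = dh − bh + bd.
This gives a 27×18 integer matrix of rank 17; reducing to Smith normal form yields diagonal entries (1,1,1,1,1,1,1,1,1,1,1,1,1,1,1,1,1).

Computing H_k = (kernel of ∂_k) / (image of ∂_{k+1}):

  H_0: rank C_0 − rank ∂_1 = 9 − 8 = 1, and the invariant factors of ∂_1 are all 1, so H_0 ≅ Z.
  H_1: rank ker ∂_1 − rank ∂_2 = (27 − 8) − 17 = 2, and the invariant factors of ∂_2 are all 1, so H_1 ≅ Z^2.
  H_2: rank ker ∂_2 − rank ∂_3 = (18 − 17) − 0 = 1, and there is no ∂_3, so H_2 ≅ Z.

H_0 = Z,  H_1 = Z^2,  H_2 = Z.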